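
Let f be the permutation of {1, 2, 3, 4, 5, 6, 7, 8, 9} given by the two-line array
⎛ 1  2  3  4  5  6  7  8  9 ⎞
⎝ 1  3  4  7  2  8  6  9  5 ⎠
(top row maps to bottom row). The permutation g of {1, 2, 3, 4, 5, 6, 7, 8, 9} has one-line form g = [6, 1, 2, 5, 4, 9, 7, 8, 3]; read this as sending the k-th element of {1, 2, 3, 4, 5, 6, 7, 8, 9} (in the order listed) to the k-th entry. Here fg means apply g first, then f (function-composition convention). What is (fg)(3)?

3

(fg)(3) = f(g(3)). g(3) = 2, then f(2) = 3. So (fg)(3) = 3.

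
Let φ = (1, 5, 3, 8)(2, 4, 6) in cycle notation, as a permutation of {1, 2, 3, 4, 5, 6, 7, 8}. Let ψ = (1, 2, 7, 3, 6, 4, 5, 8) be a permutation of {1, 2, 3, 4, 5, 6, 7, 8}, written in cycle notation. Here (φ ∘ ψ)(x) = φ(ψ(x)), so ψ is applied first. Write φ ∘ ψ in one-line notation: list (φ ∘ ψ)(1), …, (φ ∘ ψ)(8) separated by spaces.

4 7 2 3 1 6 8 5

Chase each element through ψ then φ: 1 → 2 → 4; 2 → 7 → 7; 3 → 6 → 2; 4 → 5 → 3; 5 → 8 → 1; 6 → 4 → 6; 7 → 3 → 8; 8 → 1 → 5.
So φ ∘ ψ in one-line form is 4 7 2 3 1 6 8 5.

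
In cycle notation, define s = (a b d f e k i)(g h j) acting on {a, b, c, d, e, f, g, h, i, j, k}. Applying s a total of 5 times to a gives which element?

k

a lies in the 7-cycle (a b d f e k i).
Stepping 5 places around the cycle: a → b → d → f → e → k.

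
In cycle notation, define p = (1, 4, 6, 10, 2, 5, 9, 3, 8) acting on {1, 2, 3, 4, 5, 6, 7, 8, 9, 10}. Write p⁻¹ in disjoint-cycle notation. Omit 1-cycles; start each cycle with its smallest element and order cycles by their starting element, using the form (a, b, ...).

Inverting a permutation written in cycle notation just reverses the order within every cycle.
Reversing each cycle of p and rotating so the smallest element leads gives (1, 8, 3, 9, 5, 2, 10, 6, 4).

(1, 8, 3, 9, 5, 2, 10, 6, 4)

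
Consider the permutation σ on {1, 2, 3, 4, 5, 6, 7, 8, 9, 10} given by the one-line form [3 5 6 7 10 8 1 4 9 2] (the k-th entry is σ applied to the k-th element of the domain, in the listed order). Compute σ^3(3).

Tracing 3 → 6 → … returns to 3 after 6 steps, so 3 lies in a 6-cycle (1, 3, 6, 8, 4, 7).
Stepping 3 places around the cycle: 3 → 6 → 8 → 4.

4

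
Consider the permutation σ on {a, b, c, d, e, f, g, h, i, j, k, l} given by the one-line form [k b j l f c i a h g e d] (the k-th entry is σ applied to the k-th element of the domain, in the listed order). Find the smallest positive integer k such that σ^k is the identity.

18

Decomposing into disjoint cycles gives cycle lengths 9, 2, 1.
The order is lcm(9, 2) = 18.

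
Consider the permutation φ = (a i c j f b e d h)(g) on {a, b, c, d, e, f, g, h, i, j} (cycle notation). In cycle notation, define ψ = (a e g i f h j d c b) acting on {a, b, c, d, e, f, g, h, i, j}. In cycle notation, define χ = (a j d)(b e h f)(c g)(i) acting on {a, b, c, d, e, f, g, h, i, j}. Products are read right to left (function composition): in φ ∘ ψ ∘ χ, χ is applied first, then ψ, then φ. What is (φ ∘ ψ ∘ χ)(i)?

b

Chase i: χ(i) = i; ψ(i) = f; φ(f) = b. Hence (φ ∘ ψ ∘ χ)(i) = b.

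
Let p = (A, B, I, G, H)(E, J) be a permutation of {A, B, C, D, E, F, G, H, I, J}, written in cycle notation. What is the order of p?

10

The disjoint cycles have lengths 5, 2, 1, 1, 1.
Since disjoint cycles commute, ord(p) = lcm(5, 2) = 10.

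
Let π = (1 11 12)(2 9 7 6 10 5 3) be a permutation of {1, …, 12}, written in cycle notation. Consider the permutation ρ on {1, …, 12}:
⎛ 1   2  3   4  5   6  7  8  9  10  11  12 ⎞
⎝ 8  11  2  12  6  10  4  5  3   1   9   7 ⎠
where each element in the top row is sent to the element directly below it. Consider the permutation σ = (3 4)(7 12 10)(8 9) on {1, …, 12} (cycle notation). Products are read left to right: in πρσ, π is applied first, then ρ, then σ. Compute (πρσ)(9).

3

(πρσ)(9) = σ(ρ(π(9))). π(9) = 7, then ρ(7) = 4, then σ(4) = 3, so the result is 3.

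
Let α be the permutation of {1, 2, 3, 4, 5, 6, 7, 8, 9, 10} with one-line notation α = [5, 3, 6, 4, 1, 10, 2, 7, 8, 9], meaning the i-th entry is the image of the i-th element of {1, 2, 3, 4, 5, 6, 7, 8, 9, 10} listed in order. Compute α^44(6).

9

Tracing 6 → 10 → … returns to 6 after 7 steps, so 6 lies in a 7-cycle (2 3 6 10 9 8 7).
Since the cycle has length 7, α^44 acts on it the same as α^2 (44 mod 7 = 2).
Stepping 2 places around the cycle: 6 → 10 → 9.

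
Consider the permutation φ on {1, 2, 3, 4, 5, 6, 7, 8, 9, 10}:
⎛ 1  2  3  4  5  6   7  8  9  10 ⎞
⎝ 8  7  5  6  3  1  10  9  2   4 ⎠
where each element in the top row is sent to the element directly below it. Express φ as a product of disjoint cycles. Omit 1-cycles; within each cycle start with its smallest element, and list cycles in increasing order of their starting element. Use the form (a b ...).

(1 8 9 2 7 10 4 6)(3 5)

Start at 1 and follow images: 1 → 8 → 9 → 2 → 7 → 10 → 4 → 6 → 1, giving the cycle (1 8 9 2 7 10 4 6).
Continuing from each remaining unvisited element yields (1 8 9 2 7 10 4 6)(3 5).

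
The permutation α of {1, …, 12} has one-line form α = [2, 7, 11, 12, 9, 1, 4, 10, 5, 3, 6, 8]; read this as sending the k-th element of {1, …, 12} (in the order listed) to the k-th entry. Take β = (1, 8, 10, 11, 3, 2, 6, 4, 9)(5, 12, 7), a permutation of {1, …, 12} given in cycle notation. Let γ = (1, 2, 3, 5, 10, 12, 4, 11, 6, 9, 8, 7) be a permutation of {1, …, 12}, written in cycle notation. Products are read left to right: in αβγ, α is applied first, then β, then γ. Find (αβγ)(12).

12

Apply the permutations in order: α(12) = 8, then β(8) = 10, then γ(10) = 12. So (αβγ)(12) = 12.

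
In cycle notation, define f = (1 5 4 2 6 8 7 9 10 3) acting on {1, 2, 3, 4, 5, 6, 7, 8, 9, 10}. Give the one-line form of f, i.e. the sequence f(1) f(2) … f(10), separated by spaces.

Each element maps to the next entry in its cycle (wrapping to the front): 1↦5, 2↦6, 3↦1, 4↦2, 5↦4, 6↦8, 7↦9, 8↦7, 9↦10, 10↦3.
So the one-line form is 5 6 1 2 4 8 9 7 10 3.

5 6 1 2 4 8 9 7 10 3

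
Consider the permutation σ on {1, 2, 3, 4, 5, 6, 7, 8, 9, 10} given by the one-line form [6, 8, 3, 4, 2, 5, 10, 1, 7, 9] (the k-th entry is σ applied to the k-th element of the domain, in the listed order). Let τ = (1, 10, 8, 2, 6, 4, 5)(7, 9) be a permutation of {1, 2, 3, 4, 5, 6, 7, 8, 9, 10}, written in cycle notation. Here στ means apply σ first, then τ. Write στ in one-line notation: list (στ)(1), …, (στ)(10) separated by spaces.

For each element, apply σ then τ: 1 → 6 → 4; 2 → 8 → 2; 3 → 3 → 3; 4 → 4 → 5; 5 → 2 → 6; 6 → 5 → 1; 7 → 10 → 8; 8 → 1 → 10; 9 → 7 → 9; 10 → 9 → 7.
So στ in one-line form is 4 2 3 5 6 1 8 10 9 7.

4 2 3 5 6 1 8 10 9 7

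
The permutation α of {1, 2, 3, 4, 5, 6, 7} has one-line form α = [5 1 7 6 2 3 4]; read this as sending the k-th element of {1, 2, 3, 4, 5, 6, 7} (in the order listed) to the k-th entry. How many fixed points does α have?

No element satisfies α(x) = x, so there are 0 fixed points.

0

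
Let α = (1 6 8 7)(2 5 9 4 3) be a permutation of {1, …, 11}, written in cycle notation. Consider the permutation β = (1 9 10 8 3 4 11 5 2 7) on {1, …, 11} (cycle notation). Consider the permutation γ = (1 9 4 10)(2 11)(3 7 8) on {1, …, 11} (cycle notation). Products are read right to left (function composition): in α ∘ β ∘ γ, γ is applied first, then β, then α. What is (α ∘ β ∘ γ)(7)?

2

(α ∘ β ∘ γ)(7) = α(β(γ(7))). γ(7) = 8, then β(8) = 3, then α(3) = 2, so the result is 2.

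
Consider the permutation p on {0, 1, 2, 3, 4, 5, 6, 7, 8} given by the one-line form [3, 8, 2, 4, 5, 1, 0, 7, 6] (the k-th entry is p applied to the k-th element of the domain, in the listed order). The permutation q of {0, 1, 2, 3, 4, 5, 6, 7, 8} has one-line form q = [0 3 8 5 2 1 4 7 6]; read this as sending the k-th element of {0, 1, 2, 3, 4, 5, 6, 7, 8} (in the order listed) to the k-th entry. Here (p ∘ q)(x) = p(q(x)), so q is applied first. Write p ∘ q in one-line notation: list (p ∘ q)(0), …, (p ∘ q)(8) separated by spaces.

3 4 6 1 2 8 5 7 0

Chase each element through q then p: 0 → 0 → 3; 1 → 3 → 4; 2 → 8 → 6; 3 → 5 → 1; 4 → 2 → 2; 5 → 1 → 8; 6 → 4 → 5; 7 → 7 → 7; 8 → 6 → 0.
Collecting the images, p ∘ q = [3 4 6 1 2 8 5 7 0].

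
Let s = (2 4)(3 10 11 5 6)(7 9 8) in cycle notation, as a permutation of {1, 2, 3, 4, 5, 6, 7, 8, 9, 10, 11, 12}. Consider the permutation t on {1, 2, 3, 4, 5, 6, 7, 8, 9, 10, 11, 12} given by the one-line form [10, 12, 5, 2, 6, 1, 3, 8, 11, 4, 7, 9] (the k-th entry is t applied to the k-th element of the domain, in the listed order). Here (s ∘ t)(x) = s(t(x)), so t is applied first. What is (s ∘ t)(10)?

2

(s ∘ t)(10) = s(t(10)). t(10) = 4, then s(4) = 2. So (s ∘ t)(10) = 2.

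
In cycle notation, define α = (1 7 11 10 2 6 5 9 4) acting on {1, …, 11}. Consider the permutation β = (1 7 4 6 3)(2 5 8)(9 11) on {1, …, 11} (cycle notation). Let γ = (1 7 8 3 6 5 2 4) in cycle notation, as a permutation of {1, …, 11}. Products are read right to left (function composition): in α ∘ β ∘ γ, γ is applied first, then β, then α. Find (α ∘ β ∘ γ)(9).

Apply the permutations in order: γ(9) = 9, then β(9) = 11, then α(11) = 10. So (α ∘ β ∘ γ)(9) = 10.

10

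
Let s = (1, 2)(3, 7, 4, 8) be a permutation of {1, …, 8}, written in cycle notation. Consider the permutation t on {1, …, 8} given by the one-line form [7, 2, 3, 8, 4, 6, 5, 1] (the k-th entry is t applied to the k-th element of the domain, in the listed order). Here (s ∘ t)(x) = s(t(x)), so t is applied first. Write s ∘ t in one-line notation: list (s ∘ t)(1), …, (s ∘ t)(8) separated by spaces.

4 1 7 3 8 6 5 2

(s ∘ t)(x) = s(t(x)). Computing each image: s(t(1)) = s(7) = 4, s(t(2)) = s(2) = 1, s(t(3)) = s(3) = 7, s(t(4)) = s(8) = 3, s(t(5)) = s(4) = 8, s(t(6)) = s(6) = 6, s(t(7)) = s(5) = 5, s(t(8)) = s(1) = 2.
Hence s ∘ t = [4 1 7 3 8 6 5 2].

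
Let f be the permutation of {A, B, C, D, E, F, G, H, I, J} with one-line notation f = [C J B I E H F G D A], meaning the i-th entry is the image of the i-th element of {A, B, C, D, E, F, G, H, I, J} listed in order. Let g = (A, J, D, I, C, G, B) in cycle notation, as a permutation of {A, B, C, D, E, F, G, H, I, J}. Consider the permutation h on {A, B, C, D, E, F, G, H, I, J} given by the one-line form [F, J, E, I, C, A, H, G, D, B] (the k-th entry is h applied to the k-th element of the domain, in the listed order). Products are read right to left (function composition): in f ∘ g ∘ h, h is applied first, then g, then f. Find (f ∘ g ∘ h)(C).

E

Chase C: h(C) = E; g(E) = E; f(E) = E. Hence (f ∘ g ∘ h)(C) = E.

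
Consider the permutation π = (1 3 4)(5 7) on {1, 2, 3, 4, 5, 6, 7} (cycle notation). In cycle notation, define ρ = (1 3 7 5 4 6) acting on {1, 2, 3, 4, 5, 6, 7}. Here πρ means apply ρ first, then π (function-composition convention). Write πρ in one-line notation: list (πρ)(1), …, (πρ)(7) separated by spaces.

(πρ)(x) = π(ρ(x)). Computing each image: π(ρ(1)) = π(3) = 4, π(ρ(2)) = π(2) = 2, π(ρ(3)) = π(7) = 5, π(ρ(4)) = π(6) = 6, π(ρ(5)) = π(4) = 1, π(ρ(6)) = π(1) = 3, π(ρ(7)) = π(5) = 7.
Hence πρ = [4 2 5 6 1 3 7].

4 2 5 6 1 3 7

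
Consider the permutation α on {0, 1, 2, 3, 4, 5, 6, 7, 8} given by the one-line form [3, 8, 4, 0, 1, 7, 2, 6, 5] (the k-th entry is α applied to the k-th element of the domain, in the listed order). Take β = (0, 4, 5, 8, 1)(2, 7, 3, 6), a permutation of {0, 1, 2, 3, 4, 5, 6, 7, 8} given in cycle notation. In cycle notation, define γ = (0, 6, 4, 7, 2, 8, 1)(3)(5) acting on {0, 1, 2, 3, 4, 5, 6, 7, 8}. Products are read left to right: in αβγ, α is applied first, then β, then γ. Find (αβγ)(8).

Chase 8: α(8) = 5; β(5) = 8; γ(8) = 1. Hence (αβγ)(8) = 1.

1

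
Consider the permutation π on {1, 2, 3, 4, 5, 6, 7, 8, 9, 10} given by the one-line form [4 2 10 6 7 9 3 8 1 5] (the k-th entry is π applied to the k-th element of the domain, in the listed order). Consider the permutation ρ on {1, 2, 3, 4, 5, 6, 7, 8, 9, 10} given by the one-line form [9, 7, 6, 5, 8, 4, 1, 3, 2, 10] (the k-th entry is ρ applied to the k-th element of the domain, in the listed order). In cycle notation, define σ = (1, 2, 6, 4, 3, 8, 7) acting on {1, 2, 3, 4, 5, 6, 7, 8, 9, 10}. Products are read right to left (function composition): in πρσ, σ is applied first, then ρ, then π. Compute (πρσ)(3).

Chase 3: σ(3) = 8; ρ(8) = 3; π(3) = 10. Hence (πρσ)(3) = 10.

10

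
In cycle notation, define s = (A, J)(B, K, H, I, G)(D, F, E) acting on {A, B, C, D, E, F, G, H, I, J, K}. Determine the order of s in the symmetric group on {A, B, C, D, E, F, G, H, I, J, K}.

The disjoint cycles have lengths 5, 3, 2, 1.
Since disjoint cycles commute, ord(s) = lcm(5, 3, 2) = 30.

30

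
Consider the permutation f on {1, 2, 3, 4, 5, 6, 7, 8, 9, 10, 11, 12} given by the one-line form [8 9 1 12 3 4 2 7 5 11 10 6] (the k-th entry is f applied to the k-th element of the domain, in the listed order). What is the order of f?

42

Decomposing into disjoint cycles gives cycle lengths 7, 3, 2.
The order of f is the least common multiple of its cycle lengths: lcm(7, 3, 2) = 42.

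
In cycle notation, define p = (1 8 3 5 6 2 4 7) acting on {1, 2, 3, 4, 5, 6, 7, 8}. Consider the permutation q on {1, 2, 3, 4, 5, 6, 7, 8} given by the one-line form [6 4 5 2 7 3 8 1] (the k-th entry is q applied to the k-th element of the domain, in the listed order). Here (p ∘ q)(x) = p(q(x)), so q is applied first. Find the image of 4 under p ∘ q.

(p ∘ q)(4) = p(q(4)). q(4) = 2, then p(2) = 4. So (p ∘ q)(4) = 4.

4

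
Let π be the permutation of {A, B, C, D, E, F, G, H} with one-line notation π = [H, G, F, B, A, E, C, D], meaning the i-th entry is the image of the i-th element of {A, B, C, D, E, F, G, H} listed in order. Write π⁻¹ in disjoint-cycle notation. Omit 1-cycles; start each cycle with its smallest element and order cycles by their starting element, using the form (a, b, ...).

The cycle decomposition of π is (A, H, D, B, G, C, F, E).
Reversing each cycle (and rotating so the smallest element leads) gives π⁻¹ = (A, E, F, C, G, B, D, H).

(A, E, F, C, G, B, D, H)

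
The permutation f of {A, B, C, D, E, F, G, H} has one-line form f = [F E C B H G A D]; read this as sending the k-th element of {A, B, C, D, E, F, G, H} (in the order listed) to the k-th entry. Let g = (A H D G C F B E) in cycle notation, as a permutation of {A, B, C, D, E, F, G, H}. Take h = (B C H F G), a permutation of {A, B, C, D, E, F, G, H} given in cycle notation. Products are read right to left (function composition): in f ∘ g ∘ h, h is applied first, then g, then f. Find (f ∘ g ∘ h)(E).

(f ∘ g ∘ h)(E) = f(g(h(E))). h(E) = E, then g(E) = A, then f(A) = F, so the result is F.

F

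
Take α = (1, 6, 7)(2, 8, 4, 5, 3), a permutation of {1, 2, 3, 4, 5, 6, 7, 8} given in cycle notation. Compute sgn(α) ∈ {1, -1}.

The cycle lengths are 5, 3.
A cycle of length ℓ contributes ℓ−1 transpositions, so α is a product of 4 + 2 = 6 transpositions — even.

1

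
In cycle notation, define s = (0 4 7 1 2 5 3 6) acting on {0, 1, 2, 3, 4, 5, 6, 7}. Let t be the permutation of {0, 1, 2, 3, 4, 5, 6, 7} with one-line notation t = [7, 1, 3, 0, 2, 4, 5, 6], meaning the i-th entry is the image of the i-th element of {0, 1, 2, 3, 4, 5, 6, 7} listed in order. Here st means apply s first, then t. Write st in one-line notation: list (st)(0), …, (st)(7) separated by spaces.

2 3 4 5 6 0 7 1

For each element, apply s then t: 0 → 4 → 2; 1 → 2 → 3; 2 → 5 → 4; 3 → 6 → 5; 4 → 7 → 6; 5 → 3 → 0; 6 → 0 → 7; 7 → 1 → 1.
Collecting the images, st = [2 3 4 5 6 0 7 1].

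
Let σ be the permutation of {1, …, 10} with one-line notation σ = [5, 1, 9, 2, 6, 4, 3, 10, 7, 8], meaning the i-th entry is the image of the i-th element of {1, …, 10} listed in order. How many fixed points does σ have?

No element satisfies σ(x) = x, so there are 0 fixed points.

0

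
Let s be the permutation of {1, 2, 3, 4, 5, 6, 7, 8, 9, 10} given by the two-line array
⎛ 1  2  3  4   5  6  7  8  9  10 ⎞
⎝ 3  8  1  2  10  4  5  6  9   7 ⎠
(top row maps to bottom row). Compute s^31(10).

7

Tracing 10 → 7 → … returns to 10 after 3 steps, so 10 lies in a 3-cycle (5 10 7).
Powers repeat with period 3 on this cycle, and 31 mod 3 = 1, so s^31(10) = s^1(10).
Stepping 1 place around the cycle: 10 → 7.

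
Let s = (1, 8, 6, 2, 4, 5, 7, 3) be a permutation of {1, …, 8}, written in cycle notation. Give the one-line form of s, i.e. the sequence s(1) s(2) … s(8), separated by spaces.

8 4 1 5 7 2 3 6

Each element maps to the next entry in its cycle (wrapping to the front): 1↦8, 2↦4, 3↦1, 4↦5, 5↦7, 6↦2, 7↦3, 8↦6.
So the one-line form is 8 4 1 5 7 2 3 6.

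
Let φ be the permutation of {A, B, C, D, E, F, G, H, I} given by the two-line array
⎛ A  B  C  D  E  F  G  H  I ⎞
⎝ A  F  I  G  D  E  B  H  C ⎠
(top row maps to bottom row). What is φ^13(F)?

G

Tracing F → E → … returns to F after 5 steps, so F lies in a 5-cycle (B, F, E, D, G).
On a 5-cycle, φ^5 is the identity, so φ^13 = φ^3 there (13 ≡ 3 mod 5).
Advancing 3 steps from F: F → E → D → G.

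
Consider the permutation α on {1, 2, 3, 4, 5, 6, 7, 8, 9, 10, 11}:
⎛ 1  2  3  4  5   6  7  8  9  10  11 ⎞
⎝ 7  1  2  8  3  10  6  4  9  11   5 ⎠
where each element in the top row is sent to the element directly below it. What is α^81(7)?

Tracing 7 → 6 → … returns to 7 after 8 steps, so 7 lies in an 8-cycle (1, 7, 6, 10, 11, 5, 3, 2).
Since the cycle has length 8, α^81 acts on it the same as α^1 (81 mod 8 = 1).
Stepping 1 place around the cycle: 7 → 6.

6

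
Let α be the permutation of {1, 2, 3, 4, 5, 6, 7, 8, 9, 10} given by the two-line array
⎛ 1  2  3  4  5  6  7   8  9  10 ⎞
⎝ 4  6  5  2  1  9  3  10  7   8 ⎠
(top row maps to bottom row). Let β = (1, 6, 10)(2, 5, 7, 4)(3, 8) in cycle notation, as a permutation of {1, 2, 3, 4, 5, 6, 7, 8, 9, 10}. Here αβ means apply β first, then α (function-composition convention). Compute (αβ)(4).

(αβ)(4) = α(β(4)). β(4) = 2, then α(2) = 6. So (αβ)(4) = 6.

6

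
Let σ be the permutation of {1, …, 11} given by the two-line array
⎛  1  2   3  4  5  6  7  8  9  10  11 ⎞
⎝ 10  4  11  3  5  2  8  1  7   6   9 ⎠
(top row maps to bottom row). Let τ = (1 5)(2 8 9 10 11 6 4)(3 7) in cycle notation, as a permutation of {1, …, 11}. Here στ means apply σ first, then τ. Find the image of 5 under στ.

1

First apply σ: σ(5) = 5, then τ(5) = 1. Thus (στ)(5) = 1.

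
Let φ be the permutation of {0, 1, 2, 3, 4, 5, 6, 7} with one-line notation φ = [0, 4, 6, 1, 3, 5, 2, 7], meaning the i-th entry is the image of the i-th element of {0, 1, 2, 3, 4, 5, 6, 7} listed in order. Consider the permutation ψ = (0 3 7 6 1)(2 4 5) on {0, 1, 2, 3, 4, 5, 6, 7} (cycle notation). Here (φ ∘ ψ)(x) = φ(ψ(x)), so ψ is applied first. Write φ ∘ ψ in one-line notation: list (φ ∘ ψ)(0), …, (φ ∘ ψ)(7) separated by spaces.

1 0 3 7 5 6 4 2

(φ ∘ ψ)(x) = φ(ψ(x)). Computing each image: φ(ψ(0)) = φ(3) = 1, φ(ψ(1)) = φ(0) = 0, φ(ψ(2)) = φ(4) = 3, φ(ψ(3)) = φ(7) = 7, φ(ψ(4)) = φ(5) = 5, φ(ψ(5)) = φ(2) = 6, φ(ψ(6)) = φ(1) = 4, φ(ψ(7)) = φ(6) = 2.
Hence φ ∘ ψ = [1 0 3 7 5 6 4 2].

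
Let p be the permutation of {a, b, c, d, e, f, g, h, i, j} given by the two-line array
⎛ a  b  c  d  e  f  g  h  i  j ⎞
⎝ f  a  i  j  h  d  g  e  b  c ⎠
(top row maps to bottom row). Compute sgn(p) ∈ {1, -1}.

In disjoint-cycle form the cycle lengths are 7, 2, 1.
A cycle of length ℓ contributes ℓ−1 transpositions, so p is a product of 6 + 1 = 7 transpositions — odd.

-1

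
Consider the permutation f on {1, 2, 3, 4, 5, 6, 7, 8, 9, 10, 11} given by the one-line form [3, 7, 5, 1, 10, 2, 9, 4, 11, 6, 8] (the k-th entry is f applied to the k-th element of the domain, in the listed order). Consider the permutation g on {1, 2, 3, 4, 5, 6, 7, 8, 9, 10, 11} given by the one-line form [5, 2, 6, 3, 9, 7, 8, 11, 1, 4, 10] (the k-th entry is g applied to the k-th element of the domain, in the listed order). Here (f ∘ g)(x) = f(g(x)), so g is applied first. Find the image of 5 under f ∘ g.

First apply g: g(5) = 9, then f(9) = 11. Thus (f ∘ g)(5) = 11.

11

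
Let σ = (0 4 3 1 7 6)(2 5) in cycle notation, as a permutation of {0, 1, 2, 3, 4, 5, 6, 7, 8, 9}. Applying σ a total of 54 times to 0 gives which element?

0

0 lies in the 6-cycle (0 4 3 1 7 6).
On a 6-cycle, σ^6 is the identity, so σ^54 = σ^0 there (54 ≡ 0 mod 6).
So σ^54(0) = 0.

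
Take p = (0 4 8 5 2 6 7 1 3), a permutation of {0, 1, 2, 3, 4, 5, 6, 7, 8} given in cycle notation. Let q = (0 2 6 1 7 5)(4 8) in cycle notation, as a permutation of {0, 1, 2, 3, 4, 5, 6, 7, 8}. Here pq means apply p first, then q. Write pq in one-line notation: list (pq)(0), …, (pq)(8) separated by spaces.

8 3 1 2 4 6 5 7 0

Chase each element through p then q: 0 → 4 → 8; 1 → 3 → 3; 2 → 6 → 1; 3 → 0 → 2; 4 → 8 → 4; 5 → 2 → 6; 6 → 7 → 5; 7 → 1 → 7; 8 → 5 → 0.
So pq in one-line form is 8 3 1 2 4 6 5 7 0.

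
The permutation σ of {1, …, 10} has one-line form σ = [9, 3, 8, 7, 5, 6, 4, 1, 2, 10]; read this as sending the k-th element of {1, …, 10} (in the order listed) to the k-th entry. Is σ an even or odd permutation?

In disjoint-cycle form the cycle lengths are 5, 2, 1, 1, 1.
A cycle of length ℓ contributes ℓ−1 transpositions, so σ is a product of 4 + 1 = 5 transpositions — odd.

odd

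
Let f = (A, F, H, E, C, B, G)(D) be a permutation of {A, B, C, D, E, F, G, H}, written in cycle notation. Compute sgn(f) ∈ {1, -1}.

1

The cycle lengths are 7, 1.
A cycle of length ℓ contributes ℓ−1 transpositions, so f is a product of 6 transpositions — even.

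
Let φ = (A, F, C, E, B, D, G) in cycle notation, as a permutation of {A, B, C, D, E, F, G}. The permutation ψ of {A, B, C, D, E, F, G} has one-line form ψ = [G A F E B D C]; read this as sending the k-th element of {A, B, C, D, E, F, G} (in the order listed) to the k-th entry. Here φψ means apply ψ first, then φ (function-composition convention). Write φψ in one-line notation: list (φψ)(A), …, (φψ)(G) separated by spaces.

A F C B D G E

(φψ)(x) = φ(ψ(x)). Computing each image: φ(ψ(A)) = φ(G) = A, φ(ψ(B)) = φ(A) = F, φ(ψ(C)) = φ(F) = C, φ(ψ(D)) = φ(E) = B, φ(ψ(E)) = φ(B) = D, φ(ψ(F)) = φ(D) = G, φ(ψ(G)) = φ(C) = E.
Hence φψ = [A F C B D G E].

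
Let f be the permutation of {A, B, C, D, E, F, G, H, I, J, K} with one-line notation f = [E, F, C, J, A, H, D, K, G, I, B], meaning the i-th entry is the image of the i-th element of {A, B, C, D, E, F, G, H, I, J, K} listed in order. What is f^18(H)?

Tracing H → K → … returns to H after 4 steps, so H lies in a 4-cycle (B, F, H, K).
Since the cycle has length 4, f^18 acts on it the same as f^2 (18 mod 4 = 2).
Advancing 2 steps from H: H → K → B.

B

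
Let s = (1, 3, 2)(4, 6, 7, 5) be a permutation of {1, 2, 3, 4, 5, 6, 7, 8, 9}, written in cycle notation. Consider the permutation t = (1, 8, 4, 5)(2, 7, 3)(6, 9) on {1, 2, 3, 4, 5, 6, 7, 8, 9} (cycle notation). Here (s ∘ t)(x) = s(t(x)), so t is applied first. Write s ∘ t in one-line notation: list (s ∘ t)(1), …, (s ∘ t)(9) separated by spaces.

For each element, apply t then s: 1 → 8 → 8; 2 → 7 → 5; 3 → 2 → 1; 4 → 5 → 4; 5 → 1 → 3; 6 → 9 → 9; 7 → 3 → 2; 8 → 4 → 6; 9 → 6 → 7.
So s ∘ t in one-line form is 8 5 1 4 3 9 2 6 7.

8 5 1 4 3 9 2 6 7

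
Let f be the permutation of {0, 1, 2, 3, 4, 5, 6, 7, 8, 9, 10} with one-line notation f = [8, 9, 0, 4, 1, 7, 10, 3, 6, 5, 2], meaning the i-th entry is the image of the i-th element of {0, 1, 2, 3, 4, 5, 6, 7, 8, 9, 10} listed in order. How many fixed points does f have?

0

No element satisfies f(x) = x, so there are 0 fixed points.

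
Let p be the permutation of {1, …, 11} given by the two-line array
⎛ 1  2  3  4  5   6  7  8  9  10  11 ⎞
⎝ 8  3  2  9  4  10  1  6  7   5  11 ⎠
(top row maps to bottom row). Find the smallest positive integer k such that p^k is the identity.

The disjoint-cycle form of p has cycle lengths 8, 2, 1.
Since disjoint cycles commute, ord(p) = lcm(8, 2) = 8.

8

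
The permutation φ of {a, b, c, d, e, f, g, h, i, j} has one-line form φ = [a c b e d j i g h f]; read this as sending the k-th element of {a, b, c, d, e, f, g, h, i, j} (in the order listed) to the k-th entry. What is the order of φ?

Writing φ as disjoint cycles, the cycle lengths are 3, 2, 2, 2, 1.
The order is lcm(3, 2, 2, 2) = 6.

6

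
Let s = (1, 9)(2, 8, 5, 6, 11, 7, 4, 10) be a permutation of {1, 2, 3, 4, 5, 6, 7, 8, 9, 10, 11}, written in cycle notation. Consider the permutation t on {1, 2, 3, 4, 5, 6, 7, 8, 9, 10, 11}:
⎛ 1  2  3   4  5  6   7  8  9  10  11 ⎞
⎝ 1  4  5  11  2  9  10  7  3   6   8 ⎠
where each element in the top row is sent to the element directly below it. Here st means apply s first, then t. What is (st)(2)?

7

First apply s: s(2) = 8, then t(8) = 7. Thus (st)(2) = 7.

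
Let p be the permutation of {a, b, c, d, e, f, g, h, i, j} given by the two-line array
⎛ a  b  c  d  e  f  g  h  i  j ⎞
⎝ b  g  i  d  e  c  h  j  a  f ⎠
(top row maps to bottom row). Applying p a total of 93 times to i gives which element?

j

Tracing i → a → … returns to i after 8 steps, so i lies in an 8-cycle (a, b, g, h, j, f, c, i).
Powers repeat with period 8 on this cycle, and 93 mod 8 = 5, so p^93(i) = p^5(i).
Stepping 5 places around the cycle: i → a → b → g → h → j.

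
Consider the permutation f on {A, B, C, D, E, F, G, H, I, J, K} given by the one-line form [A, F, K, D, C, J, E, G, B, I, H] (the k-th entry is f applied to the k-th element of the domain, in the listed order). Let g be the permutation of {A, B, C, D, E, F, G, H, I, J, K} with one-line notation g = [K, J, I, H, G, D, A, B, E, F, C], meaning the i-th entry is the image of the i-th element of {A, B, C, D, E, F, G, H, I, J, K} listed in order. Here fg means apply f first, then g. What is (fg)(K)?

f(K) = H, then g(H) = B; composing gives (fg)(K) = B.

B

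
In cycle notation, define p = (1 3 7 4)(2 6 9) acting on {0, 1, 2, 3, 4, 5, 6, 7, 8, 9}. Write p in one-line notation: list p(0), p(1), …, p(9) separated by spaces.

Image by image: 0→0, 1→3, 2→6, 3→7, 4→1, 5→5, 6→9, 7→4, 8→8, 9→2.
So the one-line form is 0 3 6 7 1 5 9 4 8 2.

0 3 6 7 1 5 9 4 8 2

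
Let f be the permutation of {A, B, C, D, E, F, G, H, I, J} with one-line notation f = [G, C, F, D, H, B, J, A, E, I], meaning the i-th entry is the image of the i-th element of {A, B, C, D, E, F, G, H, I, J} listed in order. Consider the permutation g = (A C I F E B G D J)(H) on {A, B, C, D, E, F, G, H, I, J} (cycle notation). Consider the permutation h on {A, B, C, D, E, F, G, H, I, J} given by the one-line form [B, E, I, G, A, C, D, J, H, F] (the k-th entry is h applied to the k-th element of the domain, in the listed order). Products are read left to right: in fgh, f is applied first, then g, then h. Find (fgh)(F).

D

Chase F: f(F) = B; g(B) = G; h(G) = D. Hence (fgh)(F) = D.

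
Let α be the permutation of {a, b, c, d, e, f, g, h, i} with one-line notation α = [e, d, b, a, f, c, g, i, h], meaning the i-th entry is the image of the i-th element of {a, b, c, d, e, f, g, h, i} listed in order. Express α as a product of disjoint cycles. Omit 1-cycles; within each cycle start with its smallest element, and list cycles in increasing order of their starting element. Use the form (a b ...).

Iterating α from a gives a → e → f → c → b → d → a; that is the 6-cycle (a e f c b d).
Continuing from each remaining unvisited element yields (a e f c b d)(h i).

(a e f c b d)(h i)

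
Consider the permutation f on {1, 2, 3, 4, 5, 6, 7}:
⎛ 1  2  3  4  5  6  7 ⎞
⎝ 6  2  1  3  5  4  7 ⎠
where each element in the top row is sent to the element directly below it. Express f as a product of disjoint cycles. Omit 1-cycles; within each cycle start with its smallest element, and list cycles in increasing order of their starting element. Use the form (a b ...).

(1 6 4 3)

From 1: 1 → 6 → 4 → 3 → 1, closing the cycle (1 6 4 3).
Repeating from the next unused element and collecting all non-trivial cycles gives (1 6 4 3).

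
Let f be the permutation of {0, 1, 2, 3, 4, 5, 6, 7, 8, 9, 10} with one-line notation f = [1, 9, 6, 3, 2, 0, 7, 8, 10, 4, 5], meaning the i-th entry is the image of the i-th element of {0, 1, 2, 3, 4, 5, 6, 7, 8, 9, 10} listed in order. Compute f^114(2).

Tracing 2 → 6 → … returns to 2 after 10 steps, so 2 lies in a 10-cycle (0 1 9 4 2 6 7 8 10 5).
Since the cycle has length 10, f^114 acts on it the same as f^4 (114 mod 10 = 4).
Stepping 4 places around the cycle: 2 → 6 → 7 → 8 → 10.

10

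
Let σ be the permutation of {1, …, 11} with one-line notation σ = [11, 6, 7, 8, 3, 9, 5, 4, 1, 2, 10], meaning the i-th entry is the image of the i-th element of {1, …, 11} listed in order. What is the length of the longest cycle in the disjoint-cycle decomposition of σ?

6

Decomposing into disjoint cycles gives (1 11 10 2 6 9)(3 7 5)(4 8); the longest has length 6.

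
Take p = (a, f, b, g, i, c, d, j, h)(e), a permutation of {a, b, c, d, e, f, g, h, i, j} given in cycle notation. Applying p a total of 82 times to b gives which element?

g

b lies in the 9-cycle (a, f, b, g, i, c, d, j, h).
Powers repeat with period 9 on this cycle, and 82 mod 9 = 1, so p^82(b) = p^1(b).
Stepping 1 place around the cycle: b → g.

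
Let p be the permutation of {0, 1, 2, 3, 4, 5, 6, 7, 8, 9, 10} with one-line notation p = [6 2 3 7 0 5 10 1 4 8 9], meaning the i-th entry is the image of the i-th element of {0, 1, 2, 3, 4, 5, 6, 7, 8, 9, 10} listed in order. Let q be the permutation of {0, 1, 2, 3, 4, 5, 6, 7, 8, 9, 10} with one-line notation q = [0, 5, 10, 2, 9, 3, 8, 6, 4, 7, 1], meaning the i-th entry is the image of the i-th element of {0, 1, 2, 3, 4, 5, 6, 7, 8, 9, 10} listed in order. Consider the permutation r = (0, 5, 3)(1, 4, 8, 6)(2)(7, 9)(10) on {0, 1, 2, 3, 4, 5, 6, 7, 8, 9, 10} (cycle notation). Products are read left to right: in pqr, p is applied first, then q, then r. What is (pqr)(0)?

Chase 0: p(0) = 6; q(6) = 8; r(8) = 6. Hence (pqr)(0) = 6.

6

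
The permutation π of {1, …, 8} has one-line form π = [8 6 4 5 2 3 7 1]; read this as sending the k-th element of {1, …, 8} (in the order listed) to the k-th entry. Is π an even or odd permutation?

odd

In disjoint-cycle form the cycle lengths are 5, 2, 1.
A cycle of length ℓ contributes ℓ−1 transpositions, so π is a product of 4 + 1 = 5 transpositions — odd.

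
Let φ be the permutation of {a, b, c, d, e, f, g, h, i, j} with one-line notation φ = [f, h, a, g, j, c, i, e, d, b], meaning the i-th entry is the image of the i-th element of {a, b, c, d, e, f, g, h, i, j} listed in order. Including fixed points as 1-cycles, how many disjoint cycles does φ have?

3

The cycle decomposition is (a, f, c)(b, h, e, j)(d, g, i), which has 3 cycles (counting 1-cycles).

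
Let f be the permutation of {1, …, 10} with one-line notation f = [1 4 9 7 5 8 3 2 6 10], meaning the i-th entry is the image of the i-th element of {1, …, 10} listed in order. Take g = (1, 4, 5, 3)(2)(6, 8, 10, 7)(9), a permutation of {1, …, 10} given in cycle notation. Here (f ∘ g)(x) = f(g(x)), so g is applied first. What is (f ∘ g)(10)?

3

First apply g: g(10) = 7, then f(7) = 3. Thus (f ∘ g)(10) = 3.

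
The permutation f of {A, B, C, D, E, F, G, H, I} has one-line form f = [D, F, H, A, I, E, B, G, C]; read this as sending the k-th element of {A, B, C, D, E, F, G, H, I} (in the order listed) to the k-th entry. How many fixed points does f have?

0

No element satisfies f(x) = x, so there are 0 fixed points.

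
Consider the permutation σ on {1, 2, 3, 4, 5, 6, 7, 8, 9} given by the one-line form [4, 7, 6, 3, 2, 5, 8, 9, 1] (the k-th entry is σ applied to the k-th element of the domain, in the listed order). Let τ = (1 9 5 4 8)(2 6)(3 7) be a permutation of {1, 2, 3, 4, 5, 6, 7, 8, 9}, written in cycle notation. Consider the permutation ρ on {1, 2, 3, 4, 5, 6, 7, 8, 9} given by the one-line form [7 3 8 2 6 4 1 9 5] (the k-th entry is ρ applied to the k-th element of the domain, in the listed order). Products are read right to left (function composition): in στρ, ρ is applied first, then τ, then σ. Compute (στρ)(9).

3

(στρ)(9) = σ(τ(ρ(9))). ρ(9) = 5, then τ(5) = 4, then σ(4) = 3, so the result is 3.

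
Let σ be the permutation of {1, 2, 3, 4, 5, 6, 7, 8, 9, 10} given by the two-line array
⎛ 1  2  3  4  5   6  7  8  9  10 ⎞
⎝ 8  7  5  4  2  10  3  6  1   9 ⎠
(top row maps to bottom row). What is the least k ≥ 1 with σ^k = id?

20

The disjoint-cycle form of σ has cycle lengths 5, 4, 1.
The order is lcm(5, 4) = 20.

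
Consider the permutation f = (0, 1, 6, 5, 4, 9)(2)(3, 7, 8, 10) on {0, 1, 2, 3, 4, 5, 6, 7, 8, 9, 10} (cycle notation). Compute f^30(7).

7 lies in the 4-cycle (3, 7, 8, 10).
On a 4-cycle, f^4 is the identity, so f^30 = f^2 there (30 ≡ 2 mod 4).
Stepping 2 places around the cycle: 7 → 8 → 10.

10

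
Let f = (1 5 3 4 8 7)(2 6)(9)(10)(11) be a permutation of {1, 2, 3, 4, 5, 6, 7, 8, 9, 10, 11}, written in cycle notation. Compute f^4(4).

5

4 lies in the 6-cycle (1 5 3 4 8 7).
Advancing 4 steps from 4: 4 → 8 → 7 → 1 → 5.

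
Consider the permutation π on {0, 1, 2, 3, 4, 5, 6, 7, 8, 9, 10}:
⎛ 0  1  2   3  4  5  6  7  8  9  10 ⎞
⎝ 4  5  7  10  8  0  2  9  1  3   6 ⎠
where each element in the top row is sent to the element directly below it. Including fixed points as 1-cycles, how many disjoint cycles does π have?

2

The cycle decomposition is (0, 4, 8, 1, 5)(2, 7, 9, 3, 10, 6), which has 2 cycles (counting 1-cycles).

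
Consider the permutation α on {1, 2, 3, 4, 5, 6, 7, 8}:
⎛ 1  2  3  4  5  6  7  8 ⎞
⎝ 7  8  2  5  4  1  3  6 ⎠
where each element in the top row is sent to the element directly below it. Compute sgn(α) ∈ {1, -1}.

1

In disjoint-cycle form the cycle lengths are 6, 2.
A cycle of length ℓ contributes ℓ−1 transpositions, so α is a product of 5 + 1 = 6 transpositions — even.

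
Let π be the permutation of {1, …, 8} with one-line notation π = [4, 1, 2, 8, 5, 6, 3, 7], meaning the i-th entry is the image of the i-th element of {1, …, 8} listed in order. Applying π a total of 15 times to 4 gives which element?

Tracing 4 → 8 → … returns to 4 after 6 steps, so 4 lies in a 6-cycle (1 4 8 7 3 2).
On a 6-cycle, π^6 is the identity, so π^15 = π^3 there (15 ≡ 3 mod 6).
Advancing 3 steps from 4: 4 → 8 → 7 → 3.

3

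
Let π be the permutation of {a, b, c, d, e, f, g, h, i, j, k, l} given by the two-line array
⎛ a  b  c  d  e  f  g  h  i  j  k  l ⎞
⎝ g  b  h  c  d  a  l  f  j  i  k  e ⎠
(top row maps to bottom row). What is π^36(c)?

g

Tracing c → h → … returns to c after 8 steps, so c lies in an 8-cycle (a g l e d c h f).
On an 8-cycle, π^8 is the identity, so π^36 = π^4 there (36 ≡ 4 mod 8).
Stepping 4 places around the cycle: c → h → f → a → g.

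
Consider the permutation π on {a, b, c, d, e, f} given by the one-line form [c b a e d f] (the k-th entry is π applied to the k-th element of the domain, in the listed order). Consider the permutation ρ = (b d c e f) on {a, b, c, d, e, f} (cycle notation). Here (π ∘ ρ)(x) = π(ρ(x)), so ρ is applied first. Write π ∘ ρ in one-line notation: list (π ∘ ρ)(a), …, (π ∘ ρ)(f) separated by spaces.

c e d a f b

For each element, apply ρ then π: a → a → c; b → d → e; c → e → d; d → c → a; e → f → f; f → b → b.
So π ∘ ρ in one-line form is c e d a f b.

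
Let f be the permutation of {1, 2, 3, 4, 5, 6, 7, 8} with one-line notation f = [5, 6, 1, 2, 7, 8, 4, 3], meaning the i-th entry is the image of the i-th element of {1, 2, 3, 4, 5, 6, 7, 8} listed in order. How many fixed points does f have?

0

No element satisfies f(x) = x, so there are 0 fixed points.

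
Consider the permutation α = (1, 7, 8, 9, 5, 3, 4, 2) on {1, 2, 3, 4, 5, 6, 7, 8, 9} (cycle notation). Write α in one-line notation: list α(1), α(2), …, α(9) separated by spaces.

7 1 4 2 3 6 8 9 5

Each element maps to the next entry in its cycle (wrapping to the front): 1→7, 2→1, 3→4, 4→2, 5→3, 6→6, 7→8, 8→9, 9→5.
Listing these in domain order gives 7 1 4 2 3 6 8 9 5.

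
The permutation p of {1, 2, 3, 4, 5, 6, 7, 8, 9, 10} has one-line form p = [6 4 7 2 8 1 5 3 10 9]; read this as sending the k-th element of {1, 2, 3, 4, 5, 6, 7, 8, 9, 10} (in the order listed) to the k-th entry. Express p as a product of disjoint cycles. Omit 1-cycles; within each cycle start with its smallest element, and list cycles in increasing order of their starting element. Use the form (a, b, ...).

(1, 6)(2, 4)(3, 7, 5, 8)(9, 10)

Iterating p from 1 gives 1 → 6 → 1; that is the 2-cycle (1, 6).
Repeating from the next unused element and collecting all non-trivial cycles gives (1, 6)(2, 4)(3, 7, 5, 8)(9, 10).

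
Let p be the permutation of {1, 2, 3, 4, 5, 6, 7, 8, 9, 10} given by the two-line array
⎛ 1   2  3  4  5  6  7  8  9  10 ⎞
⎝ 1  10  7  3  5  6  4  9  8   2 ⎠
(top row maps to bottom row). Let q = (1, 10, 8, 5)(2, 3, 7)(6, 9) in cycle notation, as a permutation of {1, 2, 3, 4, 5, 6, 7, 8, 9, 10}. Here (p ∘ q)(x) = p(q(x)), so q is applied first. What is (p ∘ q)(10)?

9

(p ∘ q)(10) = p(q(10)). q(10) = 8, then p(8) = 9. So (p ∘ q)(10) = 9.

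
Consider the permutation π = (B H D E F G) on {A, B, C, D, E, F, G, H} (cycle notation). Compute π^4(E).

E lies in the 6-cycle (B H D E F G).
Advancing 4 steps from E: E → F → G → B → H.

H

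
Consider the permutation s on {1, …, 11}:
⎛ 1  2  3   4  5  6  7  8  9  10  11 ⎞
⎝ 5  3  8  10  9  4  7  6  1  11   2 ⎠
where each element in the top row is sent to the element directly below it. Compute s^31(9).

1

Tracing 9 → 1 → … returns to 9 after 3 steps, so 9 lies in a 3-cycle (1 5 9).
On a 3-cycle, s^3 is the identity, so s^31 = s^1 there (31 ≡ 1 mod 3).
Advancing 1 step from 9: 9 → 1.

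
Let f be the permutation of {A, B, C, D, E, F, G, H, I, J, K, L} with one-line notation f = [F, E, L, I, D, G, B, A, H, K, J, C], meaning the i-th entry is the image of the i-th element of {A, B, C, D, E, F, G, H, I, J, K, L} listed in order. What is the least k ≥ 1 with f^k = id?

The disjoint-cycle form of f has cycle lengths 8, 2, 2.
The order of f is the least common multiple of its cycle lengths: lcm(8, 2, 2) = 8.

8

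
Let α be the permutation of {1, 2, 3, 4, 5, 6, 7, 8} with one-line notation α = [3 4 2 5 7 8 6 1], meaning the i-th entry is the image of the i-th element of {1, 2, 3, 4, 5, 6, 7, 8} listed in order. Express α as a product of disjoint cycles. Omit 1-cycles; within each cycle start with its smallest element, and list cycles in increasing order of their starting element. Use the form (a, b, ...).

(1, 3, 2, 4, 5, 7, 6, 8)

Iterating α from 1 gives 1 → 3 → 2 → 4 → 5 → 7 → 6 → 8 → 1; that is the 8-cycle (1, 3, 2, 4, 5, 7, 6, 8).
Repeating from the next unused element and collecting all non-trivial cycles gives (1, 3, 2, 4, 5, 7, 6, 8).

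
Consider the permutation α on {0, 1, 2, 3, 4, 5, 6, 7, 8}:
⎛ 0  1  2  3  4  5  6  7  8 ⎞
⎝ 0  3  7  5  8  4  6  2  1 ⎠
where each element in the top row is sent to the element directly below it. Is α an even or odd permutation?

odd

In disjoint-cycle form the cycle lengths are 5, 2, 1, 1.
A cycle is odd iff its length is even; α has 1 even-length cycle, so sgn(α) = (−1)^1 and α is odd.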